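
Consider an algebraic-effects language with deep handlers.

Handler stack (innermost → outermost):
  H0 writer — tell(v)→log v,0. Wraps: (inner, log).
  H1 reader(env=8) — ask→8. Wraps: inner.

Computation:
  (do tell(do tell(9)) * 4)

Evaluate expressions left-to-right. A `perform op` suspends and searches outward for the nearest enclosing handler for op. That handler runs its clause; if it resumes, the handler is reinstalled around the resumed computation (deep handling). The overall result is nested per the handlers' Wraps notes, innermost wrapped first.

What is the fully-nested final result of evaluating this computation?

Answer: (0, (9, 0))

Evaluation trace:
tell(9) @ H0 ⇒ log+=9
tell(0) @ H0 ⇒ log+=0
H0 returns (0, (9, 0))
H1 returns (0, (9, 0))
= (0, (9, 0))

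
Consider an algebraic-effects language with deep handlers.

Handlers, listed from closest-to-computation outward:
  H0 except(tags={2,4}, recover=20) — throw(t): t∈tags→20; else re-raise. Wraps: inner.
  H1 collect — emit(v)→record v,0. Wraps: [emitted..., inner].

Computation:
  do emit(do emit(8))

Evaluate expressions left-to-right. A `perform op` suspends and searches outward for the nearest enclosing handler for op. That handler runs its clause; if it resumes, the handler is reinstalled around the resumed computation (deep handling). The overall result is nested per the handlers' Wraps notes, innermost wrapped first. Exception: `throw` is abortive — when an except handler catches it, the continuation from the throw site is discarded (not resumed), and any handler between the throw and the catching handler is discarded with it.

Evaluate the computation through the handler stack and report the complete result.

Step-by-step:
emit(8) @ H1 ⇒ out+=8
emit(0) @ H1 ⇒ out+=0
H0 returns 0
H1 returns [8, 0, 0]
= [8, 0, 0]

Answer: [8, 0, 0]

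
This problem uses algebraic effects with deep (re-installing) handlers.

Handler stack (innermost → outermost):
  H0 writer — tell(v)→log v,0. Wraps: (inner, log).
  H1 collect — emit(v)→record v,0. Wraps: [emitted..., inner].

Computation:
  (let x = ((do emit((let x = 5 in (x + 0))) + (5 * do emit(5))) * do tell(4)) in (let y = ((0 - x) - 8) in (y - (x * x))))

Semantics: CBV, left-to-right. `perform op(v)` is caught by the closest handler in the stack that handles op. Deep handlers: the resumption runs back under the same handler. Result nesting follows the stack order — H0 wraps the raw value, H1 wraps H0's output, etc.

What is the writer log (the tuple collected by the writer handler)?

Evaluation trace:
emit(5) @ H1 ⇒ out+=5
emit(5) @ H1 ⇒ out+=5
tell(4) @ H0 ⇒ log+=4
H0 returns (-8, (4))
H1 returns [5, 5, (-8, (4))]
= [5, 5, (-8, (4))]

Answer: (4)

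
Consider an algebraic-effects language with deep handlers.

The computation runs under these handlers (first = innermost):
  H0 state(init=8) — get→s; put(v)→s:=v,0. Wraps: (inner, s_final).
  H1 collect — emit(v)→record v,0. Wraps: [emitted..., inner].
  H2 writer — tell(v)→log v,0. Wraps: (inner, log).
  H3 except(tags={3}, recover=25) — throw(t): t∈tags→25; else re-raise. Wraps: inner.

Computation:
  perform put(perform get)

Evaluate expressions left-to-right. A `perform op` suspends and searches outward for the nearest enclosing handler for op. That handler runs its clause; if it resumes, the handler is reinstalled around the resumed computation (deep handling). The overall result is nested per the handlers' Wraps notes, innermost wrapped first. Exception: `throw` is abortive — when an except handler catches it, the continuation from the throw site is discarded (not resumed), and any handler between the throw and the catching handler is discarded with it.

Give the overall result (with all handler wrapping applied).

Working:
get @ H0 ⇒ 8
put(8) @ H0 ⇒ s:=8
H0 returns (0, 8)
H1 returns [(0, 8)]
H2 returns ([(0, 8)], ())
H3 returns ([(0, 8)], ())
= ([(0, 8)], ())

Answer: ([(0, 8)], ())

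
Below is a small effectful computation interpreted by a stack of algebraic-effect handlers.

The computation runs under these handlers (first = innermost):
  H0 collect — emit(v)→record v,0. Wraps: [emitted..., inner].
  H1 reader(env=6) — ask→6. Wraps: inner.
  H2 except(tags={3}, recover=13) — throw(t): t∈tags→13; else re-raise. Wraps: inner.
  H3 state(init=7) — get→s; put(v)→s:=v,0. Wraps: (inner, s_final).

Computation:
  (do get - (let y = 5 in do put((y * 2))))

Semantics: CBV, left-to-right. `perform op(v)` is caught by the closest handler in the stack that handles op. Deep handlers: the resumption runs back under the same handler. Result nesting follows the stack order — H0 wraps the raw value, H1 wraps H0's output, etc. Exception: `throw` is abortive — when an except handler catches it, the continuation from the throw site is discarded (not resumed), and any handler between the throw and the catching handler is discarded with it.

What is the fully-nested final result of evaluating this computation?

Evaluation trace:
get @ H3 ⇒ 7
put(10) @ H3 ⇒ s:=10
H0 returns [7]
H1 returns [7]
H2 returns [7]
H3 returns ([7], 10)
= ([7], 10)

Answer: ([7], 10)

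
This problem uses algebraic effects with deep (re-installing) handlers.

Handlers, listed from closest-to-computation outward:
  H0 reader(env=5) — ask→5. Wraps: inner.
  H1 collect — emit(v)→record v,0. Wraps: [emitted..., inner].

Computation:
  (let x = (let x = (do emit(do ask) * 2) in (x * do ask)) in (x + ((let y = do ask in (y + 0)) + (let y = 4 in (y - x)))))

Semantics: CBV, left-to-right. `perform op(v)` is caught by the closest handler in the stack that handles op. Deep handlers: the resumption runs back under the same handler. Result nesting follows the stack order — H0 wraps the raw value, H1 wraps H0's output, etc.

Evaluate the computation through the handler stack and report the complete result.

Step-by-step:
ask @ H0 ⇒ 5
emit(5) @ H1 ⇒ out+=5
ask @ H0 ⇒ 5
ask @ H0 ⇒ 5
H0 returns 9
H1 returns [5, 9]
= [5, 9]

Answer: [5, 9]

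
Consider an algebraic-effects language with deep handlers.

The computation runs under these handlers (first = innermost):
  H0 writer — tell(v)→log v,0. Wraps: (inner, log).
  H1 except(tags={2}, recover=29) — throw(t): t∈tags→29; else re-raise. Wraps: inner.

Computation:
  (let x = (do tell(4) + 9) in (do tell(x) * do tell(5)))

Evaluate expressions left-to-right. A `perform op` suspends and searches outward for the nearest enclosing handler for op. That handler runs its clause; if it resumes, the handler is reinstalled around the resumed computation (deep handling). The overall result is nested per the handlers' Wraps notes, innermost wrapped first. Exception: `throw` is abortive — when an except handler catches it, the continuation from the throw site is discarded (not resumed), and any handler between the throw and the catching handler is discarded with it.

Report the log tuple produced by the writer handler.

Answer: (4, 9, 5)

Step-by-step:
tell(4) @ H0 ⇒ log+=4
tell(9) @ H0 ⇒ log+=9
tell(5) @ H0 ⇒ log+=5
H0 returns (0, (4, 9, 5))
H1 returns (0, (4, 9, 5))
= (0, (4, 9, 5))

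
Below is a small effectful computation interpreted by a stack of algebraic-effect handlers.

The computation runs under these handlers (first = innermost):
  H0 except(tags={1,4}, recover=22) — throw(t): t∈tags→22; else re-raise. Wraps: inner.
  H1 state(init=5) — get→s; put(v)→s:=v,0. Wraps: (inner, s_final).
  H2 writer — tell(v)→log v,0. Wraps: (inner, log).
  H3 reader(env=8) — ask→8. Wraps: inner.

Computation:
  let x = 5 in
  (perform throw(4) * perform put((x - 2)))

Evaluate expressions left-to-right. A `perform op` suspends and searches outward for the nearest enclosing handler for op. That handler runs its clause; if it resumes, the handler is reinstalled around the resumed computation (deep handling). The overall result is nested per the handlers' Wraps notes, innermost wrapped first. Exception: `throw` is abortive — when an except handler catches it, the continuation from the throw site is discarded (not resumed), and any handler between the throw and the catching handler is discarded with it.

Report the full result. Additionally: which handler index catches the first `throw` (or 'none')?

Working:
throw(4) @ H0 caught ⇒ 22
H1 returns (22, 5)
H2 returns ((22, 5), ())
H3 returns ((22, 5), ())
= ((22, 5), ())

Answer: ((22, 5), ()) ; first throw caught by: H0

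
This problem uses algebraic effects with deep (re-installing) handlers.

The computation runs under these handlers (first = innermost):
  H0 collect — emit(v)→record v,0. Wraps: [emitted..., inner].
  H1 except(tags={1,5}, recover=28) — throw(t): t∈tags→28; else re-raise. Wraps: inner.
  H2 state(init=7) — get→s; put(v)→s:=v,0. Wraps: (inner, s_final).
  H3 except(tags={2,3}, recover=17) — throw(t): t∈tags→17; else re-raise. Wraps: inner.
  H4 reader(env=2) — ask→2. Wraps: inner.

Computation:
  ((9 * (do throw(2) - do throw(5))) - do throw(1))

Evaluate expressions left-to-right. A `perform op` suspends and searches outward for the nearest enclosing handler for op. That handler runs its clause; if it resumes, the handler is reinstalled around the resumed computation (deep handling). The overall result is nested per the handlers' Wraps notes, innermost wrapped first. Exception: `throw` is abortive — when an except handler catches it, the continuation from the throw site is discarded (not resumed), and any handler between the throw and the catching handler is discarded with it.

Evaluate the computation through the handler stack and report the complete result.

Step-by-step:
throw(2) @ H1 re-raised
throw(2) @ H3 caught ⇒ 17
H4 returns 17
= 17

Answer: 17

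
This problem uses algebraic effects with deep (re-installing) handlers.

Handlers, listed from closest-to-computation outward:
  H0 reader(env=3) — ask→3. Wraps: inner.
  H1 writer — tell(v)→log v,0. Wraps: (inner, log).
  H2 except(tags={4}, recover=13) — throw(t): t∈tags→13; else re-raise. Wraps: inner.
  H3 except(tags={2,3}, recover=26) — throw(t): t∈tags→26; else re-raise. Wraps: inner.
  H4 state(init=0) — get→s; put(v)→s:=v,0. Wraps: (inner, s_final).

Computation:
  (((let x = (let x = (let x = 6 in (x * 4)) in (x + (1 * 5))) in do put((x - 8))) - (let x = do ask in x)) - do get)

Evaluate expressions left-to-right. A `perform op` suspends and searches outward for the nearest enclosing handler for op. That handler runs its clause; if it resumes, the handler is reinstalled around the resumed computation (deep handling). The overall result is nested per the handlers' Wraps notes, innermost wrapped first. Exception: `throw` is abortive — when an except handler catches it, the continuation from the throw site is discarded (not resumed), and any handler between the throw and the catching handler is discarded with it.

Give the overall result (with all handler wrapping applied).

Step-by-step:
put(21) @ H4 ⇒ s:=21
ask @ H0 ⇒ 3
get @ H4 ⇒ 21
H0 returns -24
H1 returns (-24, ())
H2 returns (-24, ())
H3 returns (-24, ())
H4 returns ((-24, ()), 21)
= ((-24, ()), 21)

Answer: ((-24, ()), 21)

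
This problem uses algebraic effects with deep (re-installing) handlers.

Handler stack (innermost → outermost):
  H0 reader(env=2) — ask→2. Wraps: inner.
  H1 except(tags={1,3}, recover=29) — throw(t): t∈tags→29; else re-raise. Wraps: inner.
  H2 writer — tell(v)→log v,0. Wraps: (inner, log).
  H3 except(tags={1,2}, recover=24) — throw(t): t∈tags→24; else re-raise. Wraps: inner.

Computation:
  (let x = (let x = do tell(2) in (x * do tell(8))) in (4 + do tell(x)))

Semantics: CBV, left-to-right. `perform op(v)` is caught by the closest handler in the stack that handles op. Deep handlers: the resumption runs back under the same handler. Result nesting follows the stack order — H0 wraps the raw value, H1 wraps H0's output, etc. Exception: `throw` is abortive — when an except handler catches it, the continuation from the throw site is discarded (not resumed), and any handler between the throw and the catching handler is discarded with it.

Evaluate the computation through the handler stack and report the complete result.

Answer: (4, (2, 8, 0))

Evaluation trace:
tell(2) @ H2 ⇒ log+=2
tell(8) @ H2 ⇒ log+=8
tell(0) @ H2 ⇒ log+=0
H0 returns 4
H1 returns 4
H2 returns (4, (2, 8, 0))
H3 returns (4, (2, 8, 0))
= (4, (2, 8, 0))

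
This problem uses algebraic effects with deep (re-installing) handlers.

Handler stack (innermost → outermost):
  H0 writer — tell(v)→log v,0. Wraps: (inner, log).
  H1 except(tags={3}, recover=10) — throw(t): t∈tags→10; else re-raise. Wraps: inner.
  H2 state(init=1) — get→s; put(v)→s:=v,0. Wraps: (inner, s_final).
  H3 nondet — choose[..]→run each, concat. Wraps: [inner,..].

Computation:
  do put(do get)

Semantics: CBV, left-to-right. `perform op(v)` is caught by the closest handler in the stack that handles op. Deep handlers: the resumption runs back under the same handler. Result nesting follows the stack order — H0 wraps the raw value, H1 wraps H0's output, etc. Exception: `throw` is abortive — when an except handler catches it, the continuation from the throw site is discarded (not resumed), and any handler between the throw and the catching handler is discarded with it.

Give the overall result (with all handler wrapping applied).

Answer: [((0, ()), 1)]

Working:
get @ H2 ⇒ 1
put(1) @ H2 ⇒ s:=1
H0 returns (0, ())
H1 returns (0, ())
H2 returns ((0, ()), 1)
H3 returns [((0, ()), 1)]
= [((0, ()), 1)]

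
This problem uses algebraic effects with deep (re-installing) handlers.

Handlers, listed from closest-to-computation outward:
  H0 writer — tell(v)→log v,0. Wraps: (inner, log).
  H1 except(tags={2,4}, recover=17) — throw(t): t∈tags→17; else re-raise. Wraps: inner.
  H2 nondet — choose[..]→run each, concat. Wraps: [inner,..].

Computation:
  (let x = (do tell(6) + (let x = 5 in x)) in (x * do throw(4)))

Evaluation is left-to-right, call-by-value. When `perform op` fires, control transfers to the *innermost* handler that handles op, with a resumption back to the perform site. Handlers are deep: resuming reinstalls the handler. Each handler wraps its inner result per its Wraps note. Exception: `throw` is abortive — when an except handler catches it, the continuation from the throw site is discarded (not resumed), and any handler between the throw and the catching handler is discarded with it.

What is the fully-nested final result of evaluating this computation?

Answer: [17]

Evaluation trace:
tell(6) @ H0 ⇒ log+=6
throw(4) @ H1 caught ⇒ 17
H2 returns [17]
= [17]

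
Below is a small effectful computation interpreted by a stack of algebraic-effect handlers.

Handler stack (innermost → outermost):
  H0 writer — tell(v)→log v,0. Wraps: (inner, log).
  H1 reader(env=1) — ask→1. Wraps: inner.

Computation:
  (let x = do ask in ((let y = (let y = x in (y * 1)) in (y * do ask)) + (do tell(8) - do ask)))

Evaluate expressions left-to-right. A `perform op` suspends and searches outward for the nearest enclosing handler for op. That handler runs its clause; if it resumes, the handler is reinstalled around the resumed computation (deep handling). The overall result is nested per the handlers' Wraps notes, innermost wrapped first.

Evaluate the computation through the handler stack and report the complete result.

Evaluation trace:
ask @ H1 ⇒ 1
ask @ H1 ⇒ 1
tell(8) @ H0 ⇒ log+=8
ask @ H1 ⇒ 1
H0 returns (0, (8))
H1 returns (0, (8))
= (0, (8))

Answer: (0, (8))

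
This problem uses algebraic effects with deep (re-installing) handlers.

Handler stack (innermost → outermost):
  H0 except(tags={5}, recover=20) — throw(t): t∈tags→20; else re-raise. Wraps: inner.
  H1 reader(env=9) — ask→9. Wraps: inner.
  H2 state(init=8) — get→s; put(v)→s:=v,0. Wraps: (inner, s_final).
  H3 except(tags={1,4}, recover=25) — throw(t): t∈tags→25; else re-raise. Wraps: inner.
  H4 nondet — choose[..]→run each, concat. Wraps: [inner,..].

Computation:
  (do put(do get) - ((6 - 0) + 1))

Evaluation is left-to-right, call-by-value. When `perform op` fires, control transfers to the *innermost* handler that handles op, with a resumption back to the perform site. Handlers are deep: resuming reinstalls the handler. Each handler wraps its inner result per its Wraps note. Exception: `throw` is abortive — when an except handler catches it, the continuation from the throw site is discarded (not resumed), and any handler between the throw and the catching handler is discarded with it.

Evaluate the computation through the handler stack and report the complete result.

Answer: [(-7, 8)]

Step-by-step:
get @ H2 ⇒ 8
put(8) @ H2 ⇒ s:=8
H0 returns -7
H1 returns -7
H2 returns (-7, 8)
H3 returns (-7, 8)
H4 returns [(-7, 8)]
= [(-7, 8)]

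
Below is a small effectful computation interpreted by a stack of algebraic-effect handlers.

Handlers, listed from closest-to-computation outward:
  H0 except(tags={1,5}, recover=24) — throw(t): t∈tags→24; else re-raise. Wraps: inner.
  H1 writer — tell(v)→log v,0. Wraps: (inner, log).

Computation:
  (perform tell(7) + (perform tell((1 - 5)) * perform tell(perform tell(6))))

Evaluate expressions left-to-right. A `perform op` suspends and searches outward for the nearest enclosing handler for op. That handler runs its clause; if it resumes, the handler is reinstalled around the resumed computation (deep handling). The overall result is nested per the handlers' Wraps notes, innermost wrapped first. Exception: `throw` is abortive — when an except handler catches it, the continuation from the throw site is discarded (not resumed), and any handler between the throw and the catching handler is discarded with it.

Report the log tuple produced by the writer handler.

Answer: (7, -4, 6, 0)

Evaluation trace:
tell(7) @ H1 ⇒ log+=7
tell(-4) @ H1 ⇒ log+=-4
tell(6) @ H1 ⇒ log+=6
tell(0) @ H1 ⇒ log+=0
H0 returns 0
H1 returns (0, (7, -4, 6, 0))
= (0, (7, -4, 6, 0))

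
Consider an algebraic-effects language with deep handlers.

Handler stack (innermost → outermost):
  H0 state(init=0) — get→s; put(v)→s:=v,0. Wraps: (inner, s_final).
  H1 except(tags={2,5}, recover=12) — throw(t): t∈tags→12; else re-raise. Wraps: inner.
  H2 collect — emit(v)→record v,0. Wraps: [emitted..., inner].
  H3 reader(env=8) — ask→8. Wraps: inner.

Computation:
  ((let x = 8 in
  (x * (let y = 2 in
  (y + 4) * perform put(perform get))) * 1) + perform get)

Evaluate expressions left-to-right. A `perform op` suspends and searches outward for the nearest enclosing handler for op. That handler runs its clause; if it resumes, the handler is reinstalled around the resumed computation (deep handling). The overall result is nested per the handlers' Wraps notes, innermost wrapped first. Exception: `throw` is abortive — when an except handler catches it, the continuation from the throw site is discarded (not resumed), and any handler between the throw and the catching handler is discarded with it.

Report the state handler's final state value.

Step-by-step:
get @ H0 ⇒ 0
put(0) @ H0 ⇒ s:=0
get @ H0 ⇒ 0
H0 returns (0, 0)
H1 returns (0, 0)
H2 returns [(0, 0)]
H3 returns [(0, 0)]
= [(0, 0)]

Answer: 0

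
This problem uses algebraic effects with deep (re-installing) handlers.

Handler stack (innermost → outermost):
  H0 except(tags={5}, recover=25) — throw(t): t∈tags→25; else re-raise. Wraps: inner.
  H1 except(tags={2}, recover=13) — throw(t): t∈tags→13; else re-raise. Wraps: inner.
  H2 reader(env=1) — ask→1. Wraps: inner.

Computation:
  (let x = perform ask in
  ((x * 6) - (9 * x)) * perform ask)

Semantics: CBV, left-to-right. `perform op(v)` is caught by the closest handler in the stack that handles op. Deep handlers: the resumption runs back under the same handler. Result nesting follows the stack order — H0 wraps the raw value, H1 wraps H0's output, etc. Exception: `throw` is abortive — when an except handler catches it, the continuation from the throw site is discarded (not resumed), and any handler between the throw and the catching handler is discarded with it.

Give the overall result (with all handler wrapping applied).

Step-by-step:
ask @ H2 ⇒ 1
ask @ H2 ⇒ 1
H0 returns -3
H1 returns -3
H2 returns -3
= -3

Answer: -3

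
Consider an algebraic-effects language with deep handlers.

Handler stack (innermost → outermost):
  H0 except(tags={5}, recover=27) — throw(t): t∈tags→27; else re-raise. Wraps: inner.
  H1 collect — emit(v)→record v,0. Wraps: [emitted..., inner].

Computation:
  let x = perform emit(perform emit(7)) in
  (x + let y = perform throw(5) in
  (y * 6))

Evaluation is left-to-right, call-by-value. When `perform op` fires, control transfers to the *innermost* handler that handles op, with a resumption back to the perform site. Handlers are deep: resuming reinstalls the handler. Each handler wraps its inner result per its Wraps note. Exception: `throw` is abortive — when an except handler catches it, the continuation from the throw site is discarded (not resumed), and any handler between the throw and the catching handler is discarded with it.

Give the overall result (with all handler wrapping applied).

Answer: [7, 0, 27]

Working:
emit(7) @ H1 ⇒ out+=7
emit(0) @ H1 ⇒ out+=0
throw(5) @ H0 caught ⇒ 27
H1 returns [7, 0, 27]
= [7, 0, 27]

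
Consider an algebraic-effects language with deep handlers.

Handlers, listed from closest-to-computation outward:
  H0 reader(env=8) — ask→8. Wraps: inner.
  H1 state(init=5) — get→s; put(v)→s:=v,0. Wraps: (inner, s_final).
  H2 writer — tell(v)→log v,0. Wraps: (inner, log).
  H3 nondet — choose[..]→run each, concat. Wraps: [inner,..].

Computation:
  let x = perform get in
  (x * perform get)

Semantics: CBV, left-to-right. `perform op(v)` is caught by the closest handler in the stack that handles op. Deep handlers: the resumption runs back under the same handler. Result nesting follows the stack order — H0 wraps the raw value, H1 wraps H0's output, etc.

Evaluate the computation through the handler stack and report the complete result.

Working:
get @ H1 ⇒ 5
get @ H1 ⇒ 5
H0 returns 25
H1 returns (25, 5)
H2 returns ((25, 5), ())
H3 returns [((25, 5), ())]
= [((25, 5), ())]

Answer: [((25, 5), ())]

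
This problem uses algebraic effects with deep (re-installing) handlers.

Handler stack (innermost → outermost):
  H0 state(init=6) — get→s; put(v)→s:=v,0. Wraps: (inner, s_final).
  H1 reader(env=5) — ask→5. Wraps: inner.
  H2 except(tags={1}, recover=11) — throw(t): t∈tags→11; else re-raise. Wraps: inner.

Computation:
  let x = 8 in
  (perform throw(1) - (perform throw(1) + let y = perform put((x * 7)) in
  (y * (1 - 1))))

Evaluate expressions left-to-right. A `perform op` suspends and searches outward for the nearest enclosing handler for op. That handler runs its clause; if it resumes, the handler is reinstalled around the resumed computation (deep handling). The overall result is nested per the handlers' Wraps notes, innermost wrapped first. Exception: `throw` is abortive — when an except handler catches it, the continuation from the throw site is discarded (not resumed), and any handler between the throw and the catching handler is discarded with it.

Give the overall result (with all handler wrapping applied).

Evaluation trace:
throw(1) @ H2 caught ⇒ 11
= 11

Answer: 11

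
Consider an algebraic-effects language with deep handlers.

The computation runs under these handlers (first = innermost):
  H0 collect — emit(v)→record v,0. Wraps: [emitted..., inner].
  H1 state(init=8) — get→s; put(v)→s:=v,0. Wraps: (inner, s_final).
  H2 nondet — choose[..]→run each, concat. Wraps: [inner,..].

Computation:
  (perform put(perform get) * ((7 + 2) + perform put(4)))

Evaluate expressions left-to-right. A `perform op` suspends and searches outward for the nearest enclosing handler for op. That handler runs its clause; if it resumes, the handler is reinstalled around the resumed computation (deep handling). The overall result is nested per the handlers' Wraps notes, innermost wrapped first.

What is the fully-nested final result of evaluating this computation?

Answer: [([0], 4)]

Working:
get @ H1 ⇒ 8
put(8) @ H1 ⇒ s:=8
put(4) @ H1 ⇒ s:=4
H0 returns [0]
H1 returns ([0], 4)
H2 returns [([0], 4)]
= [([0], 4)]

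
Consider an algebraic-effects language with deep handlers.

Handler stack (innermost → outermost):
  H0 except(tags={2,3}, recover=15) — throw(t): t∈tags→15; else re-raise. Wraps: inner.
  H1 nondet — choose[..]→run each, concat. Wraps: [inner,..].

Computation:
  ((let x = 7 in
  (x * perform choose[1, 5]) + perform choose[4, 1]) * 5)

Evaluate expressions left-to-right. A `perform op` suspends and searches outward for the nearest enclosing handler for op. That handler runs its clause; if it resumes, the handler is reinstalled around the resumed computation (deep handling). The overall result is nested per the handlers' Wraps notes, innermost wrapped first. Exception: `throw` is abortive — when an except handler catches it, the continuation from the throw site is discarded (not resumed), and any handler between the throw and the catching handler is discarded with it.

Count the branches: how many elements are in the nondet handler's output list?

Working:
choose[1, 5] @ H1
  branch[0] choose=1:
    choose[4, 1] @ H1
      branch[0] choose=4:
        H0 returns 55
        H1 returns [55]
      branch[1] choose=1:
        H0 returns 40
        H1 returns [40]
  branch[1] choose=5:
    choose[4, 1] @ H1
      branch[0] choose=4:
        H0 returns 195
        H1 returns [195]
      branch[1] choose=1:
        H0 returns 180
        H1 returns [180]
= [55, 40, 195, 180]

Answer: 4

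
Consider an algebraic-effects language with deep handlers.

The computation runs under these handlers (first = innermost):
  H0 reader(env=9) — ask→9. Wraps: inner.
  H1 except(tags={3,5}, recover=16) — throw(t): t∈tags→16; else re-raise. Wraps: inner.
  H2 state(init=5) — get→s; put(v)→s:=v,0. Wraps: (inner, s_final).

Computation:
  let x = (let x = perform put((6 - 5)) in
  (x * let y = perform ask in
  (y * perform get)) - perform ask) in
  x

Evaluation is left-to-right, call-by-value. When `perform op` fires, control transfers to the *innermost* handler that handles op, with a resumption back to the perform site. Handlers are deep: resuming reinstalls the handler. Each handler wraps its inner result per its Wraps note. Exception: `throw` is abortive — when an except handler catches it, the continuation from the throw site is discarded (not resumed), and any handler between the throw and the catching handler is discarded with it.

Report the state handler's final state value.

Answer: 1

Evaluation trace:
put(1) @ H2 ⇒ s:=1
ask @ H0 ⇒ 9
get @ H2 ⇒ 1
ask @ H0 ⇒ 9
H0 returns -9
H1 returns -9
H2 returns (-9, 1)
= (-9, 1)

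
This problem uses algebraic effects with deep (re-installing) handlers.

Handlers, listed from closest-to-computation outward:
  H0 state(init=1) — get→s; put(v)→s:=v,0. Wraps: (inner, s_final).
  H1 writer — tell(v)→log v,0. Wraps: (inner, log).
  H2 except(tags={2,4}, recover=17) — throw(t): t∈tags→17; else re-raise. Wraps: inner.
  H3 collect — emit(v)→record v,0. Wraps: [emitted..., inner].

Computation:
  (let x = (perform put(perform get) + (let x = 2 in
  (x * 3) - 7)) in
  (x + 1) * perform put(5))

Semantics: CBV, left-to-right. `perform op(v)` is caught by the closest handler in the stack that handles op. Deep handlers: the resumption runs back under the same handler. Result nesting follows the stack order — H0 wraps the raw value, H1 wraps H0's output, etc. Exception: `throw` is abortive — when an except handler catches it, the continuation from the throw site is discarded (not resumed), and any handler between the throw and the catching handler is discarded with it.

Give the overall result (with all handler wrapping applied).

Working:
get @ H0 ⇒ 1
put(1) @ H0 ⇒ s:=1
put(5) @ H0 ⇒ s:=5
H0 returns (0, 5)
H1 returns ((0, 5), ())
H2 returns ((0, 5), ())
H3 returns [((0, 5), ())]
= [((0, 5), ())]

Answer: [((0, 5), ())]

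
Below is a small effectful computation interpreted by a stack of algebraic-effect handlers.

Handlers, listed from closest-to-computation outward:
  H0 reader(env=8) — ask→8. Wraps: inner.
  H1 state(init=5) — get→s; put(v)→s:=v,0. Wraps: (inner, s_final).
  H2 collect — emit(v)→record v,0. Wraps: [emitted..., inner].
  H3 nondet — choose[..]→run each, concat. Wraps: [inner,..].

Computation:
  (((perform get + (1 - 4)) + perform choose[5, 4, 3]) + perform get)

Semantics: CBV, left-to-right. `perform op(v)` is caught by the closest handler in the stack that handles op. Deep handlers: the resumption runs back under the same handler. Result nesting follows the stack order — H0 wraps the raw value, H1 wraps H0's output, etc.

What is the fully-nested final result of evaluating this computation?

Answer: [[(12, 5)], [(11, 5)], [(10, 5)]]

Working:
get @ H1 ⇒ 5
choose[5, 4, 3] @ H3
  branch[0] choose=5:
    get @ H1 ⇒ 5
    H0 returns 12
    H1 returns (12, 5)
    H2 returns [(12, 5)]
    H3 returns [[(12, 5)]]
  branch[1] choose=4:
    get @ H1 ⇒ 5
    H0 returns 11
    H1 returns (11, 5)
    H2 returns [(11, 5)]
    H3 returns [[(11, 5)]]
  branch[2] choose=3:
    get @ H1 ⇒ 5
    H0 returns 10
    H1 returns (10, 5)
    H2 returns [(10, 5)]
    H3 returns [[(10, 5)]]
= [[(12, 5)], [(11, 5)], [(10, 5)]]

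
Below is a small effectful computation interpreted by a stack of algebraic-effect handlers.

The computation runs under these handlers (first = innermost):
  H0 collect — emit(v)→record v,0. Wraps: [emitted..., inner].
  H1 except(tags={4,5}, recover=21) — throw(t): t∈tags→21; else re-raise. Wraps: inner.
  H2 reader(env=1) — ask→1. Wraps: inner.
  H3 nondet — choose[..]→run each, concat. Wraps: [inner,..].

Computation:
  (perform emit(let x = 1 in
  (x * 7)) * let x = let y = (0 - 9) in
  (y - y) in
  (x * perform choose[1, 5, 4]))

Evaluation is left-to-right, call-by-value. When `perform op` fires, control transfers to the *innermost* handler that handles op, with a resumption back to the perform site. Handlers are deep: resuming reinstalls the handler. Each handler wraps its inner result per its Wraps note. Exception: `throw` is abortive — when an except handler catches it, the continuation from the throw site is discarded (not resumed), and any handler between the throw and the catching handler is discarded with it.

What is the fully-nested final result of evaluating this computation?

Answer: [[7, 0], [7, 0], [7, 0]]

Evaluation trace:
emit(7) @ H0 ⇒ out+=7
choose[1, 5, 4] @ H3
  branch[0] choose=1:
    H0 returns [7, 0]
    H1 returns [7, 0]
    H2 returns [7, 0]
    H3 returns [[7, 0]]
  branch[1] choose=5:
    H0 returns [7, 0]
    H1 returns [7, 0]
    H2 returns [7, 0]
    H3 returns [[7, 0]]
  branch[2] choose=4:
    H0 returns [7, 0]
    H1 returns [7, 0]
    H2 returns [7, 0]
    H3 returns [[7, 0]]
= [[7, 0], [7, 0], [7, 0]]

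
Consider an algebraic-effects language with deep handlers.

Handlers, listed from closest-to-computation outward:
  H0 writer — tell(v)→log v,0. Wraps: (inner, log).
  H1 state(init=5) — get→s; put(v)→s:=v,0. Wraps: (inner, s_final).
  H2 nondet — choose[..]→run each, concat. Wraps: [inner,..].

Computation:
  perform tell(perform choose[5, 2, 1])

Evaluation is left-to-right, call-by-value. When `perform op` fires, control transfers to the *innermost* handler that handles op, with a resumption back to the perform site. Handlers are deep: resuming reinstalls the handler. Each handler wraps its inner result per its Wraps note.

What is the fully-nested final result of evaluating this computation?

Answer: [((0, (5)), 5), ((0, (2)), 5), ((0, (1)), 5)]

Evaluation trace:
choose[5, 2, 1] @ H2
  branch[0] choose=5:
    tell(5) @ H0 ⇒ log+=5
    H0 returns (0, (5))
    H1 returns ((0, (5)), 5)
    H2 returns [((0, (5)), 5)]
  branch[1] choose=2:
    tell(2) @ H0 ⇒ log+=2
    H0 returns (0, (2))
    H1 returns ((0, (2)), 5)
    H2 returns [((0, (2)), 5)]
  branch[2] choose=1:
    tell(1) @ H0 ⇒ log+=1
    H0 returns (0, (1))
    H1 returns ((0, (1)), 5)
    H2 returns [((0, (1)), 5)]
= [((0, (5)), 5), ((0, (2)), 5), ((0, (1)), 5)]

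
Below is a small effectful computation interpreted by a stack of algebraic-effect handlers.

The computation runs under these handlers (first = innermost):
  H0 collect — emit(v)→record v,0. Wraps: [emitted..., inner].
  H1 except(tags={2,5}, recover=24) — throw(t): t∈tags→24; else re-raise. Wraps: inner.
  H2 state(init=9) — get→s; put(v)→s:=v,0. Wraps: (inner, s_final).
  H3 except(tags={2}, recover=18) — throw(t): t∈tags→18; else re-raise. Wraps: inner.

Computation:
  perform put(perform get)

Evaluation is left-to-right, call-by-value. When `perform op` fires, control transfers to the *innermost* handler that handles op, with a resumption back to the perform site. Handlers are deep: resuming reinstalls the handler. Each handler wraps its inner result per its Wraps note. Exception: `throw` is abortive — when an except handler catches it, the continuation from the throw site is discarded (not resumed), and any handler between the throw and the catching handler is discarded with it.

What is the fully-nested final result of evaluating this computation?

Answer: ([0], 9)

Evaluation trace:
get @ H2 ⇒ 9
put(9) @ H2 ⇒ s:=9
H0 returns [0]
H1 returns [0]
H2 returns ([0], 9)
H3 returns ([0], 9)
= ([0], 9)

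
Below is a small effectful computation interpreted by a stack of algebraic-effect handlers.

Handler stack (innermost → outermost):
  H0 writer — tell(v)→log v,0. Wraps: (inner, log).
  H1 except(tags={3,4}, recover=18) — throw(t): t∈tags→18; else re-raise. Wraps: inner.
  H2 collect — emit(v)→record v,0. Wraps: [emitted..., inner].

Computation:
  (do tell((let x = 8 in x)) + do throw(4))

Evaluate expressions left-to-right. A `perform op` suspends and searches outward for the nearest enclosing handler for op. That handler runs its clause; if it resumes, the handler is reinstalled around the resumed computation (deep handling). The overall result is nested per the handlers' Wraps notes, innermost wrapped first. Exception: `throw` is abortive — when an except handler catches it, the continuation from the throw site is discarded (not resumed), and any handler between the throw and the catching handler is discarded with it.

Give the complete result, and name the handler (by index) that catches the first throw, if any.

Answer: [18] ; first throw caught by: H1

Step-by-step:
tell(8) @ H0 ⇒ log+=8
throw(4) @ H1 caught ⇒ 18
H2 returns [18]
= [18]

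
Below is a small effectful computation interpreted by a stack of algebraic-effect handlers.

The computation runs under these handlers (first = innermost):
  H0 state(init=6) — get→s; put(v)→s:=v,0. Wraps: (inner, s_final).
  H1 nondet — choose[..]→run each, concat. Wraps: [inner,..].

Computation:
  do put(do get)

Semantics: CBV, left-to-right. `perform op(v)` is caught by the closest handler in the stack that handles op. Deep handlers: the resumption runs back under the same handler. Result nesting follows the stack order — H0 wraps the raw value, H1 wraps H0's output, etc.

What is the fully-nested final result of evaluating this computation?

Evaluation trace:
get @ H0 ⇒ 6
put(6) @ H0 ⇒ s:=6
H0 returns (0, 6)
H1 returns [(0, 6)]
= [(0, 6)]

Answer: [(0, 6)]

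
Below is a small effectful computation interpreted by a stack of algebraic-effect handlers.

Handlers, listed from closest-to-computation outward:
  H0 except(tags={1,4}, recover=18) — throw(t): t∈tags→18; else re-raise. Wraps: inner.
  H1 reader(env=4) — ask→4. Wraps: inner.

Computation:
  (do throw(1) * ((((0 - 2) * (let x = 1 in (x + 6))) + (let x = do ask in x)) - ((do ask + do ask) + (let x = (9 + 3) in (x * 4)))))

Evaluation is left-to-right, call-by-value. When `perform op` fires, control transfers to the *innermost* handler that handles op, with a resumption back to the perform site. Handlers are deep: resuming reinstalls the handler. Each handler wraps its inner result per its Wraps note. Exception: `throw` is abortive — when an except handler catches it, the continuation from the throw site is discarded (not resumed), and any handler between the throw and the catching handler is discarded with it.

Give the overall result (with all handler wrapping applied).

Answer: 18

Evaluation trace:
throw(1) @ H0 caught ⇒ 18
H1 returns 18
= 18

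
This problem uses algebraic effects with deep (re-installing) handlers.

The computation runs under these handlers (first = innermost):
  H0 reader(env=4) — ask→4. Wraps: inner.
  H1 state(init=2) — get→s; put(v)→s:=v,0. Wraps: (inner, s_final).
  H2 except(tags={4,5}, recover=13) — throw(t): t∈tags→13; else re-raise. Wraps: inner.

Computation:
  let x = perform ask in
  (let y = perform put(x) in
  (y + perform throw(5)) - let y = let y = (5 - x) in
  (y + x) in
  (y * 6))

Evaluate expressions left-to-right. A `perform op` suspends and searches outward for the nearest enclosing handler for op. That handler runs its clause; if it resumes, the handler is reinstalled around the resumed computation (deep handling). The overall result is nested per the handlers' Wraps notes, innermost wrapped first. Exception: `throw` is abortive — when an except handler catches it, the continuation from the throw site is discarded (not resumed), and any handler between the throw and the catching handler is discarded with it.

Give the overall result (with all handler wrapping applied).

Answer: 13

Working:
ask @ H0 ⇒ 4
put(4) @ H1 ⇒ s:=4
throw(5) @ H2 caught ⇒ 13
= 13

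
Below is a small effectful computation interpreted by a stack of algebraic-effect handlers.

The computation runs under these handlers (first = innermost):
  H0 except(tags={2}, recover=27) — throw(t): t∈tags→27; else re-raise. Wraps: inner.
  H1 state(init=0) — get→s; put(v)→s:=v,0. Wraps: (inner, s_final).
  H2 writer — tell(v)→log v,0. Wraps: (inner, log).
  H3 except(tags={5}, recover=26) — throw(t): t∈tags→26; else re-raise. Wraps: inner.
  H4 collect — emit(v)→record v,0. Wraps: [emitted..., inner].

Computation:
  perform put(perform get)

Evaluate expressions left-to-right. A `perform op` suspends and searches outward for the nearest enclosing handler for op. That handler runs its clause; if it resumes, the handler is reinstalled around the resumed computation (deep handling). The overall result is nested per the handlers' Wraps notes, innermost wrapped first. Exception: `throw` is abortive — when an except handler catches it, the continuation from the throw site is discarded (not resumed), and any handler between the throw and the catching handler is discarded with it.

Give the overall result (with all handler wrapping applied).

Answer: [((0, 0), ())]

Step-by-step:
get @ H1 ⇒ 0
put(0) @ H1 ⇒ s:=0
H0 returns 0
H1 returns (0, 0)
H2 returns ((0, 0), ())
H3 returns ((0, 0), ())
H4 returns [((0, 0), ())]
= [((0, 0), ())]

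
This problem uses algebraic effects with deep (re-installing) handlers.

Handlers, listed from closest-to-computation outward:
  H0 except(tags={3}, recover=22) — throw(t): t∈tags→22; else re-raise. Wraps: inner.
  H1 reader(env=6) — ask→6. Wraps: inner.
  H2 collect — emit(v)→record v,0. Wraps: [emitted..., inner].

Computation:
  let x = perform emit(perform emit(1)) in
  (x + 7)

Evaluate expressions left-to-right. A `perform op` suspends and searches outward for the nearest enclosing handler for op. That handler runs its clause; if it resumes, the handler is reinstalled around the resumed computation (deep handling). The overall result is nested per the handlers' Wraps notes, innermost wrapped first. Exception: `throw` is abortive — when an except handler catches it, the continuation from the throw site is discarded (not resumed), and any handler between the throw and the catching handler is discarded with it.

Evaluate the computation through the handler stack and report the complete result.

Step-by-step:
emit(1) @ H2 ⇒ out+=1
emit(0) @ H2 ⇒ out+=0
H0 returns 7
H1 returns 7
H2 returns [1, 0, 7]
= [1, 0, 7]

Answer: [1, 0, 7]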